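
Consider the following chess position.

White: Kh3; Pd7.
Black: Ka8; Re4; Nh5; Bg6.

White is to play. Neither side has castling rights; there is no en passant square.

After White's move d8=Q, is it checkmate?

After d8=Q: black king on a8; in check: yes, from the white queen on d8.
Black has 2 legal replies: Kb7, Ka7.
In check but a legal move exists → not checkmate.

no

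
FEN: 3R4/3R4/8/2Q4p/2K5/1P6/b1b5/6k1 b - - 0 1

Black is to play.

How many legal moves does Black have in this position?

4

Black to move; king on g1.
In check: yes, from the white queen on c5.
Legal moves: Kh2, Kg2, Kh1, Kf1.
Count: 4.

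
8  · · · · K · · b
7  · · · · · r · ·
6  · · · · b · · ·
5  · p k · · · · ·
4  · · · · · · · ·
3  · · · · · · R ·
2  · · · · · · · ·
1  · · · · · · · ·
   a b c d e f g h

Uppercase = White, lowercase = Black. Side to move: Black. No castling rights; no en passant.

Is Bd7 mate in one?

no

After Bd7: white king on e8; in check: yes, from the black bishop on d7.
White has 2 legal replies: Kd8, Kxf7.
In check but a legal move exists → not checkmate.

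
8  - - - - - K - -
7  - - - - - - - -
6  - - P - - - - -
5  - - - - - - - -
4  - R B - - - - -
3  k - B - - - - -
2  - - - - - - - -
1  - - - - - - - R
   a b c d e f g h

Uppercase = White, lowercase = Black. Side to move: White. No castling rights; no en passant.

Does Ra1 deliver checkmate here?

yes

After Ra1: black king on a3; in check: yes, from the white rook on a1.
King squares — a2: attacked by Ra1; b2: attacked by Bc3; b3: attacked by Rb4; a4: attacked by Ra1; b4: attacked by Bc3.
Black has no legal moves → checkmate.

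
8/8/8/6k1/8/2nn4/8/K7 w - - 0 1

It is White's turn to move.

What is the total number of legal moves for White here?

White to move; king on a1.
In check: no.
Legal moves: none.
Count: 0.

0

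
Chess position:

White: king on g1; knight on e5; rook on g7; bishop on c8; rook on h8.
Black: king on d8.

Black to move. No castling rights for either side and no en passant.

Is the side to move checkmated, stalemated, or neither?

checkmate

Black to move; black king on d8.
In check: yes, from the white rook on h8.
King squares — c7: attacked by Rg7; d7: attacked by Ne5; e7: attacked by Rg7; c8: attacked by Rh8; e8: attacked by Rh8.
Legal moves for Black: none.
In check with no legal moves → checkmate.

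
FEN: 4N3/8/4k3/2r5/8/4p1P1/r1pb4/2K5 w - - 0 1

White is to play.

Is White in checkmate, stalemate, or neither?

White to move; white king on c1.
In check: yes, from the black bishop on d2.
King squares — b1: attacked by Pc2; d1: attacked by Pc2; b2: attacked by Ra2; c2: attacked by Ra2; d2: attacked by Pe3.
Legal moves for White: none.
In check with no legal moves → checkmate.

checkmate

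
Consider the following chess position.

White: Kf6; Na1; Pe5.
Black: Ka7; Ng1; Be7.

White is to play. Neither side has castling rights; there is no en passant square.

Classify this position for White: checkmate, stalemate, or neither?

White to move; white king on f6.
In check: yes, from the black bishop on e7.
King squares — e5: own pawn; f5: available; g5: attacked by Be7; e6: available; g6: available; e7: available; f7: available; g7: available.
Legal moves for White: Kg7, Kf7, Kxe7, Kg6, Ke6, Kf5.
White is in check but has 6 legal moves → neither.

neither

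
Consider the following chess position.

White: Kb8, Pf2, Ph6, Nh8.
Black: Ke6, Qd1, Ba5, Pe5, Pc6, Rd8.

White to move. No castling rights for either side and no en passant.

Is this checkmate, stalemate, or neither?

neither

White to move; white king on b8.
In check: yes, from the black rook on d8.
King squares — a7: available; b7: available; c7: attacked by Ba5; a8: attacked by Rd8; c8: attacked by Rd8.
Legal moves for White: Kb7, Ka7.
White is in check but has 2 legal moves → neither.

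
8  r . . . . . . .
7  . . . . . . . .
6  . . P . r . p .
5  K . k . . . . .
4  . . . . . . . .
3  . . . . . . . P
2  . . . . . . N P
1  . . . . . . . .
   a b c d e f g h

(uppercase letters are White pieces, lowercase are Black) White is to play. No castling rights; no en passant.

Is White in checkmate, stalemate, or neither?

White to move; white king on a5.
In check: yes, from the black rook on a8.
King squares — a4: attacked by Ra8; b4: attacked by Kc5; b5: attacked by Kc5; a6: attacked by Ra8; b6: attacked by Kc5.
Legal moves for White: none.
In check with no legal moves → checkmate.

checkmate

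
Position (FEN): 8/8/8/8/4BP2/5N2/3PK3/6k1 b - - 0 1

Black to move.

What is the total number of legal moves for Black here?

2

Black to move; king on g1.
In check: yes, from the white knight on f3.
Legal moves: Kg2, Kh1.
Count: 2.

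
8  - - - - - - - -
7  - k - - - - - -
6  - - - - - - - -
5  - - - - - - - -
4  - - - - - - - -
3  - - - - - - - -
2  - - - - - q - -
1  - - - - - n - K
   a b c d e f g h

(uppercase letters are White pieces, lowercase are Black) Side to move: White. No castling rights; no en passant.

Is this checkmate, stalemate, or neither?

White to move; white king on h1.
In check: no.
King squares — g1: attacked by Qf2; g2: attacked by Qf2; h2: attacked by Nf1.
Legal moves for White: none.
Not in check and no legal moves → stalemate.

stalemate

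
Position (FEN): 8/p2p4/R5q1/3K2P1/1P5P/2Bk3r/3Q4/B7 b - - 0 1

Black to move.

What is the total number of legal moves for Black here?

0

Black to move; king on d3.
In check: yes, from the white queen on d2.
Legal moves: none.
Count: 0.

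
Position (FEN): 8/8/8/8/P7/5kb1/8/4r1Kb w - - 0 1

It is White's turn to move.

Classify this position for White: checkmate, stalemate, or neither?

White to move; white king on g1.
In check: yes, from the black rook on e1.
King squares — f1: attacked by Re1; h1: attacked by Re1; f2: attacked by Kf3; g2: attacked by Bh1; h2: attacked by Bg3.
Legal moves for White: none.
In check with no legal moves → checkmate.

checkmate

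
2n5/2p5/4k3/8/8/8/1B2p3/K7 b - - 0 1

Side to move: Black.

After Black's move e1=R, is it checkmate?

no

After e1=R: white king on a1; in check: yes, from the black rook on e1.
White has 2 legal replies: Ka2, Bc1.
In check but a legal move exists → not checkmate.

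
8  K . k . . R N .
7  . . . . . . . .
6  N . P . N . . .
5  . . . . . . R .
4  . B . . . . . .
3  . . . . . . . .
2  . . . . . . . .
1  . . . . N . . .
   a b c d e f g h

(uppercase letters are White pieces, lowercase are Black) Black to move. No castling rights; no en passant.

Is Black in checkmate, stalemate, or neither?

checkmate

Black to move; black king on c8.
In check: yes, from the white rook on f8.
King squares — b7: attacked by Pc6; c7: attacked by Na6; d7: attacked by Pc6; b8: attacked by Na6; d8: attacked by Ne6.
Legal moves for Black: none.
In check with no legal moves → checkmate.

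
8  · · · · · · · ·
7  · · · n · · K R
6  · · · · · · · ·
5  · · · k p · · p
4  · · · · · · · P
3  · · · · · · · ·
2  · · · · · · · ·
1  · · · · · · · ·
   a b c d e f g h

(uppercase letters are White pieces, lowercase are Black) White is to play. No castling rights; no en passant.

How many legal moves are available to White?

8

White to move; king on g7.
In check: no.
Legal moves: Rh8, Rh6, Rxh5, Kh8, Kg8, Kf7, Kh6, Kg6.
Count: 8.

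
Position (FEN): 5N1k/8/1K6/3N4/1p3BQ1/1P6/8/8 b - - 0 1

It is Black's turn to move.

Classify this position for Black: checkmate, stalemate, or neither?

Black to move; black king on h8.
In check: no.
King squares — g7: attacked by Qg4; h7: attacked by Nf8; g8: attacked by Qg4.
Legal moves for Black: none.
Not in check and no legal moves → stalemate.

stalemate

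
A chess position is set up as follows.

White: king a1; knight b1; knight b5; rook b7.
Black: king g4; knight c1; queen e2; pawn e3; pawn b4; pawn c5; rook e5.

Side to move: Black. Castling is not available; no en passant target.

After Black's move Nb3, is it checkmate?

yes

After Nb3: white king on a1; in check: yes, from the black knight on b3.
King squares — b1: own knight; a2: attacked by Qe2; b2: attacked by Qe2.
White has no legal moves → checkmate.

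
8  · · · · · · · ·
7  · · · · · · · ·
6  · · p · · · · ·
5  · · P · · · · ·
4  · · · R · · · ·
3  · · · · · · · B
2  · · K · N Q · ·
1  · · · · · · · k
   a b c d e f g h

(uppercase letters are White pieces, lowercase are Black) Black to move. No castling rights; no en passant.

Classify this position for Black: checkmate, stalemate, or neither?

Black to move; black king on h1.
In check: no.
King squares — g1: attacked by Ne2; g2: attacked by Qf2; h2: attacked by Qf2.
Legal moves for Black: none.
Not in check and no legal moves → stalemate.

stalemate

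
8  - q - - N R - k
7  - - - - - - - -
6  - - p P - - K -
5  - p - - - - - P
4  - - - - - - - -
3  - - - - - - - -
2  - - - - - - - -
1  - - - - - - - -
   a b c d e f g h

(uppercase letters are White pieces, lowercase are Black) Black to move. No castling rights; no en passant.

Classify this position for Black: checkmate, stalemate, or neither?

checkmate

Black to move; black king on h8.
In check: yes, from the white rook on f8.
King squares — g7: attacked by Kg6; h7: attacked by Kg6; g8: attacked by Rf8.
Legal moves for Black: none.
In check with no legal moves → checkmate.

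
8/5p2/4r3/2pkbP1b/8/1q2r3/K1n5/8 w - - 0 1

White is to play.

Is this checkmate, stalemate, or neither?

White to move; white king on a2.
In check: yes, from the black queen on b3.
King squares — a1: attacked by Nc2; b1: attacked by Qb3; b2: attacked by Qb3; a3: attacked by Nc2; b3: attacked by Re3.
Legal moves for White: none.
In check with no legal moves → checkmate.

checkmate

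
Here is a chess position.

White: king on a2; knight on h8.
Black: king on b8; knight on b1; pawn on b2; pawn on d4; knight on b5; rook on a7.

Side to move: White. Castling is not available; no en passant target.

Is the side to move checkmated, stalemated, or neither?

neither

White to move; white king on a2.
In check: yes, from the black rook on a7.
King squares — a1: attacked by Pb2; b1: available; b2: available; a3: attacked by Nb1; b3: available.
Legal moves for White: Kb3, Kxb2, Kxb1.
White is in check but has 3 legal moves → neither.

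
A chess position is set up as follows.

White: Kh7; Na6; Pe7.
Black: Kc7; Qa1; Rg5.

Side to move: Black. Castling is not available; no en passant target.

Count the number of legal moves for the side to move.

7

Black to move; king on c7.
In check: yes, from the white knight on a6.
Legal moves: Kc8, Kd7, Kb7, Kd6, Kc6, Kb6, Qxa6.
Count: 7.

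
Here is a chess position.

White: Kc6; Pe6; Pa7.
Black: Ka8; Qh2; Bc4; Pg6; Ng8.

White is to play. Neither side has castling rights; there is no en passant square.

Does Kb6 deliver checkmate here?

After Kb6: black king on a8; in check: no.
Black is not in check, so this cannot be checkmate.

no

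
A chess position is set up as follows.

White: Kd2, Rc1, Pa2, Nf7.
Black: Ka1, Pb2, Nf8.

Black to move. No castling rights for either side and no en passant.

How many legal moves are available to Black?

Black to move; king on a1.
In check: yes, from the white rook on c1.
Legal moves: Kxa2, bxc1=Q+, bxc1=R, bxc1=B+, bxc1=N, b1=Q, b1=R, b1=B, b1=N+.
Count: 9.

9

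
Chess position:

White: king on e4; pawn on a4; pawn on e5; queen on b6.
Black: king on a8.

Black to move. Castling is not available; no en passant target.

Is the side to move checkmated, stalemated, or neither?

stalemate

Black to move; black king on a8.
In check: no.
King squares — a7: attacked by Qb6; b7: attacked by Qb6; b8: attacked by Qb6.
Legal moves for Black: none.
Not in check and no legal moves → stalemate.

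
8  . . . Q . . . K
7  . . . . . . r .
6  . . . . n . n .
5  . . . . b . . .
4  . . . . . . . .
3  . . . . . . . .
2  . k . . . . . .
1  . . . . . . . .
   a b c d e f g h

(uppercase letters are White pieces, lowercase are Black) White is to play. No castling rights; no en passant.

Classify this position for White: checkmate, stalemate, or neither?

checkmate

White to move; white king on h8.
In check: yes, from the black knight on g6.
King squares — g7: attacked by Be5; h7: attacked by Rg7; g8: attacked by Rg7.
Legal moves for White: none.
In check with no legal moves → checkmate.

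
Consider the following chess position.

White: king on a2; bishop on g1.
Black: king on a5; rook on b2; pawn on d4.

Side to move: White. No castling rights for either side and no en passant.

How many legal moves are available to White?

White to move; king on a2.
In check: yes, from the black rook on b2.
Legal moves: Ka3, Kxb2, Ka1.
Count: 3.

3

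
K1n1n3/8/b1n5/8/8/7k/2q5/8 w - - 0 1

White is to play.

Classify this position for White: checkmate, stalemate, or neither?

White to move; white king on a8.
In check: no.
King squares — a7: attacked by Nc6; b7: attacked by Ba6; b8: attacked by Nc6.
Legal moves for White: none.
Not in check and no legal moves → stalemate.

stalemate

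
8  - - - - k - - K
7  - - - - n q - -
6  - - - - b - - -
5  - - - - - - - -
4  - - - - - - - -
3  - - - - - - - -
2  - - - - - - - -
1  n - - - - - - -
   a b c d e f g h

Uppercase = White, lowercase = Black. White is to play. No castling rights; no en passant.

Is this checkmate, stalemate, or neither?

White to move; white king on h8.
In check: no.
King squares — g7: attacked by Qf7; h7: attacked by Qf7; g8: attacked by Ne7.
Legal moves for White: none.
Not in check and no legal moves → stalemate.

stalemate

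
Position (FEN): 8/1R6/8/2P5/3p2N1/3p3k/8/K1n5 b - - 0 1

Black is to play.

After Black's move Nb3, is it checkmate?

After Nb3: white king on a1; in check: yes, from the black knight on b3.
White has 4 legal replies: Kb2, Ka2, Kb1, Rxb3.
In check but a legal move exists → not checkmate.

no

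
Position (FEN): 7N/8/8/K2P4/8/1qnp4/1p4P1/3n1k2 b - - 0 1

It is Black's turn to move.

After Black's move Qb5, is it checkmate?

After Qb5: white king on a5; in check: yes, from the black queen on b5.
King squares — a4: attacked by Nc3; b4: attacked by Qb5; b5: attacked by Nc3; a6: attacked by Qb5; b6: attacked by Qb5.
White has no legal moves → checkmate.

yes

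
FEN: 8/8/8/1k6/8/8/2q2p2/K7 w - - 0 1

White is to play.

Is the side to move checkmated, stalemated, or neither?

stalemate

White to move; white king on a1.
In check: no.
King squares — b1: attacked by Qc2; a2: attacked by Qc2; b2: attacked by Qc2.
Legal moves for White: none.
Not in check and no legal moves → stalemate.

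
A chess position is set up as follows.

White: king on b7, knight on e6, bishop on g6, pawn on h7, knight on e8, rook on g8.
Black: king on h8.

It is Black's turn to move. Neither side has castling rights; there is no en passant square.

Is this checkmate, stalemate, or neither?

Black to move; black king on h8.
In check: yes, from the white rook on g8.
King squares — g7: attacked by Ne6; h7: attacked by Bg6; g8: attacked by Ph7.
Legal moves for Black: none.
In check with no legal moves → checkmate.

checkmate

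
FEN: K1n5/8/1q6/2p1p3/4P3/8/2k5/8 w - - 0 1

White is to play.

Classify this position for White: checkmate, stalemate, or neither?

stalemate

White to move; white king on a8.
In check: no.
King squares — a7: attacked by Qb6; b7: attacked by Qb6; b8: attacked by Qb6.
Legal moves for White: none.
Not in check and no legal moves → stalemate.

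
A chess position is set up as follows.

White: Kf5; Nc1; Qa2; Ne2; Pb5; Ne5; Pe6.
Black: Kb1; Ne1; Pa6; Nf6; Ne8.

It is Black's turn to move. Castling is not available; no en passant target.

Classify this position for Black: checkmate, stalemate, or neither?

Black to move; black king on b1.
In check: yes, from the white queen on a2.
King squares — a1: attacked by Qa2; c1: attacked by Ne2; a2: attacked by Nc1; b2: attacked by Qa2; c2: attacked by Qa2.
Legal moves for Black: none.
In check with no legal moves → checkmate.

checkmate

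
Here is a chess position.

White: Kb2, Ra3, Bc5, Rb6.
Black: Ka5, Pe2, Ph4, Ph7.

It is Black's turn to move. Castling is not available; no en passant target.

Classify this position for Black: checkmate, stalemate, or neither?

checkmate

Black to move; black king on a5.
In check: yes, from the white rook on a3.
King squares — a4: attacked by Ra3; b4: attacked by Bc5; b5: attacked by Rb6; a6: attacked by Ra3; b6: attacked by Bc5.
Legal moves for Black: none.
In check with no legal moves → checkmate.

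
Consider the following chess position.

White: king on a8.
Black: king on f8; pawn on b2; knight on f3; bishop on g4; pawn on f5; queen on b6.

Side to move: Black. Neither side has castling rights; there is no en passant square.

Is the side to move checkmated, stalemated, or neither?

Black to move; black king on f8.
In check: no.
Legal moves for Black include: Kg8, Ke8, Kg7, Kf7, Ke7, Qd8+, Qb8+, Qc7, Qb7+, Qa7+, Qh6, Qg6, Qf6, Qe6, Qd6, Qc6+, Qa6+, Qc5, ... (list truncated; more exist).
Black has legal moves and is not in check → neither.

neither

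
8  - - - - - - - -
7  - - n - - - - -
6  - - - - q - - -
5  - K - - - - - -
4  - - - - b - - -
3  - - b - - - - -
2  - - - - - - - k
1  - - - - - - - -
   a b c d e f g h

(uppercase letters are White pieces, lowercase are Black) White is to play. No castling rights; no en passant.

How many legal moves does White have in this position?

2

White to move; king on b5.
In check: yes, from the black knight on c7.
Legal moves: Kc5, Ka4.
Count: 2.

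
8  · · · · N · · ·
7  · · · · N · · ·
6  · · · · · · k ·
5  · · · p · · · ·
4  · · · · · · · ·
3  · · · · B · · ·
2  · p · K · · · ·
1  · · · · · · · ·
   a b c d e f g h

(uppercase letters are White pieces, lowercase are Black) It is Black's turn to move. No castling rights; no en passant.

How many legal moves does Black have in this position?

3

Black to move; king on g6.
In check: yes, from the white knight on e7.
Legal moves: Kh7, Kf7, Kh5.
Count: 3.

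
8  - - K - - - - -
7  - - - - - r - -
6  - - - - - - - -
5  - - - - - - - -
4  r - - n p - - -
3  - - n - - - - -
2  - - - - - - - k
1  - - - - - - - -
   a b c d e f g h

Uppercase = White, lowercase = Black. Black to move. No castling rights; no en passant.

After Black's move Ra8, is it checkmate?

yes

After Ra8: white king on c8; in check: yes, from the black rook on a8.
King squares — b7: attacked by Rf7; c7: attacked by Rf7; d7: attacked by Rf7; b8: attacked by Ra8; d8: attacked by Ra8.
White has no legal moves → checkmate.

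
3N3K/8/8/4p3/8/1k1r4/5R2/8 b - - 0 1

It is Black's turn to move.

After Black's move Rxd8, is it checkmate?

After Rxd8: white king on h8; in check: yes, from the black rook on d8.
White has 3 legal replies: Kh7, Kg7, Rf8.
In check but a legal move exists → not checkmate.

no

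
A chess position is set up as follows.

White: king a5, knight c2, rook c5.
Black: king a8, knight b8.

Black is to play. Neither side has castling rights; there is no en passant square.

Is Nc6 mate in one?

After Nc6: white king on a5; in check: yes, from the black knight on c6.
White has 5 legal replies: Kb6, Ka6, Kb5, Ka4, Rxc6.
In check but a legal move exists → not checkmate.

no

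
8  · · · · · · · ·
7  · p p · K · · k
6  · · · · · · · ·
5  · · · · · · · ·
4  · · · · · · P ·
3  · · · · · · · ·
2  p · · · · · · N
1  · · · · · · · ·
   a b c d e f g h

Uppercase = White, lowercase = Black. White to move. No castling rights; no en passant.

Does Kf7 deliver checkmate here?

no

After Kf7: black king on h7; in check: no.
Black is not in check, so this cannot be checkmate.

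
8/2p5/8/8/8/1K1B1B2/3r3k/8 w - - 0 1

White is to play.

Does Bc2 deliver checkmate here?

After Bc2: black king on h2; in check: no.
Black is not in check, so this cannot be checkmate.

no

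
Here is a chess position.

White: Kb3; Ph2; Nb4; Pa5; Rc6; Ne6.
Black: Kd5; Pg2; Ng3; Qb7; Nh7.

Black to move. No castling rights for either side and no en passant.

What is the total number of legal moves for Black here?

3

Black to move; king on d5.
In check: yes, from the white knight on b4.
Legal moves: Ke5, Ke4, Qxb4+.
Count: 3.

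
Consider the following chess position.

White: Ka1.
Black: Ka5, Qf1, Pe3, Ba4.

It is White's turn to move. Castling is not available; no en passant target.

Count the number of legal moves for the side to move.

2

White to move; king on a1.
In check: yes, from the black queen on f1.
Legal moves: Kb2, Ka2.
Count: 2.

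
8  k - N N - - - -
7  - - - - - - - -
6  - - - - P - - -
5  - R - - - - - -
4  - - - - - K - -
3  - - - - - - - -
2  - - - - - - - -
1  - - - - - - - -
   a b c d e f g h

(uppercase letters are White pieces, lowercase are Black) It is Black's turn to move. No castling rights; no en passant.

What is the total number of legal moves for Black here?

Black to move; king on a8.
In check: no.
Legal moves: none.
Count: 0.

0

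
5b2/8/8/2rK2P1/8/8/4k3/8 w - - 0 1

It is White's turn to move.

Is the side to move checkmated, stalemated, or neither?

neither

White to move; white king on d5.
In check: yes, from the black rook on c5.
King squares — c4: attacked by Rc5; d4: available; e4: available; c5: attacked by Bf8; e5: attacked by Rc5; c6: attacked by Rc5; d6: attacked by Bf8; e6: available.
Legal moves for White: Ke6, Ke4, Kd4.
White is in check but has 3 legal moves → neither.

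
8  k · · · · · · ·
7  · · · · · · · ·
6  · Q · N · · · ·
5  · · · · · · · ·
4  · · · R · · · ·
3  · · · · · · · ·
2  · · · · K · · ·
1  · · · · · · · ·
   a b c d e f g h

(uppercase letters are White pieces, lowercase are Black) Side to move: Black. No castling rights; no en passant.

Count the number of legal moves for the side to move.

0

Black to move; king on a8.
In check: no.
Legal moves: none.
Count: 0.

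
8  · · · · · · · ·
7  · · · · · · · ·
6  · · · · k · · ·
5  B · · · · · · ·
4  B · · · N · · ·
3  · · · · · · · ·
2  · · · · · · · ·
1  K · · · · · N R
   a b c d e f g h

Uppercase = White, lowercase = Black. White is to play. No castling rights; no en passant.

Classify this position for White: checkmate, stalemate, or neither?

White to move; white king on a1.
In check: no.
Legal moves for White include: Bd8, Bc7, Bb6, Bb4, Bc3, Bd2, Be1, Nf6, Nd6, Ng5+, Nc5+, Ng3, Nc3, Nf2, Nd2, Be8, Bd7+, Bc6, ... (list truncated; more exist).
White has legal moves and is not in check → neither.

neither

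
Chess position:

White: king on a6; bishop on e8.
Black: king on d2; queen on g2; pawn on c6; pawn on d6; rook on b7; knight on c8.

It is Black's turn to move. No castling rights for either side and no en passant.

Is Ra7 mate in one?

yes

After Ra7: white king on a6; in check: yes, from the black rook on a7.
King squares — a5: attacked by Ra7; b5: attacked by Pc6; b6: attacked by Nc8; a7: attacked by Nc8; b7: attacked by Ra7.
White has no legal moves → checkmate.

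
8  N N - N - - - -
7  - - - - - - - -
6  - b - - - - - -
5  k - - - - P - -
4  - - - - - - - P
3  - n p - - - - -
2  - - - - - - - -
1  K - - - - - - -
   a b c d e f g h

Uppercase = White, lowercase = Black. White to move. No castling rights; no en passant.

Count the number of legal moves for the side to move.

White to move; king on a1.
In check: yes, from the black knight on b3.
Legal moves: Ka2, Kb1.
Count: 2.

2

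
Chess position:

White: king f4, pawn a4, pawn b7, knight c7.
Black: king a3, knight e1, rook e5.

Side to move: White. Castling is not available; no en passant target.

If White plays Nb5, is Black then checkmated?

After Nb5: black king on a3; in check: yes, from the white knight on b5.
Black has 6 legal replies: Kb4, Kxa4, Kb3, Kb2, Ka2, Rxb5.
In check but a legal move exists → not checkmate.

no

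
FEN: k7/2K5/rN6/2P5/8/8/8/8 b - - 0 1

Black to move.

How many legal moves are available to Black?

2

Black to move; king on a8.
In check: yes, from the white knight on b6.
Legal moves: Ka7, Rxb6.
Count: 2.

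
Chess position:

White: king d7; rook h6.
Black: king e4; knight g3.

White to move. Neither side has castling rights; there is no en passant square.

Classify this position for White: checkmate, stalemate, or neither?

neither

White to move; white king on d7.
In check: no.
Legal moves for White include: Ke8, Kd8, Kc8, Ke7, Kc7, Ke6, Kd6, Kc6, Rh8, Rh7, Rg6, Rf6, Re6+, Rd6, Rc6, Rb6, Ra6, Rh5, ... (list truncated; more exist).
White has legal moves and is not in check → neither.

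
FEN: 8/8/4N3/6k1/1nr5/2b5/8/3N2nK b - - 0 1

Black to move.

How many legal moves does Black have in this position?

Black to move; king on g5.
In check: yes, from the white knight on e6.
Legal moves: Kh6, Kg6, Kf6, Kh5, Kf5, Kh4, Kg4.
Count: 7.

7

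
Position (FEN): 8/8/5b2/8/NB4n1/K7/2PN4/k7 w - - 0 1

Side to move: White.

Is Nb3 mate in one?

After Nb3: black king on a1; in check: yes, from the white knight on b3.
Black has 1 legal reply: Kb1.
In check but a legal move exists → not checkmate.

no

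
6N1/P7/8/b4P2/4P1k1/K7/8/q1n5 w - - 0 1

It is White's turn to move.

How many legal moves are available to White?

0

White to move; king on a3.
In check: yes, from the black queen on a1.
Legal moves: none.
Count: 0.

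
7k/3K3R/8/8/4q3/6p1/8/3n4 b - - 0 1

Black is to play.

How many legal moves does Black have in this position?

Black to move; king on h8.
In check: yes, from the white rook on h7.
Legal moves: Kg8, Kxh7, Qxh7+.
Count: 3.

3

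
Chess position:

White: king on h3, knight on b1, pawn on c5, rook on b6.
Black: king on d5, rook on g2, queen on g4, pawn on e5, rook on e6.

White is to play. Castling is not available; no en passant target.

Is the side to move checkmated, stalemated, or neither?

White to move; white king on h3.
In check: yes, from the black queen on g4.
King squares — g2: attacked by Qg4; h2: attacked by Rg2; g3: attacked by Rg2; g4: attacked by Rg2; h4: attacked by Qg4.
Legal moves for White: none.
In check with no legal moves → checkmate.

checkmate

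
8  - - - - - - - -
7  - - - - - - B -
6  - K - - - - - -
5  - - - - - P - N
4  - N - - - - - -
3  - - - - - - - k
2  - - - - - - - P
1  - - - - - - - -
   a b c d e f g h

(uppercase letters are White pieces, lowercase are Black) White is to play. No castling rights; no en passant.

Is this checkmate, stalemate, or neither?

neither

White to move; white king on b6.
In check: no.
Legal moves for White include: Bh8, Bf8, Bh6, Bf6, Be5, Bd4, Bc3, Bb2, Ba1, Kc7, Kb7, Ka7, Kc6, Ka6, Kc5, Kb5, Ka5, Nf6, ... (list truncated; more exist).
White has legal moves and is not in check → neither.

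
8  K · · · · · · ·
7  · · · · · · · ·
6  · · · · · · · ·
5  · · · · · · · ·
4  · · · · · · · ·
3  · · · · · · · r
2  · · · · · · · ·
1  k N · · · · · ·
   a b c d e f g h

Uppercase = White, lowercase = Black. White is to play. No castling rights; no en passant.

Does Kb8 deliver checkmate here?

no

After Kb8: black king on a1; in check: no.
Black is not in check, so this cannot be checkmate.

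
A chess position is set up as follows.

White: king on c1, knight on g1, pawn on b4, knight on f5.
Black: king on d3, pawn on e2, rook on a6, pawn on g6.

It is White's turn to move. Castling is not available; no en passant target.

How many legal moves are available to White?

14

White to move; king on c1.
In check: no.
Legal moves: Ng7, Ne7, Nh6, Nd6, Nh4, Nd4, Ng3, Ne3, Nh3, Nf3, Nxe2, Kb2, Kb1, b5.
Count: 14.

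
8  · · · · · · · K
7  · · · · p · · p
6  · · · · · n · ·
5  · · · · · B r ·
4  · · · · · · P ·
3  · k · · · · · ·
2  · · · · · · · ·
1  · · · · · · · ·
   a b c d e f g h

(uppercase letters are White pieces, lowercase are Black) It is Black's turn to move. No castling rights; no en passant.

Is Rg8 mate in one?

After Rg8: white king on h8; in check: yes, from the black rook on g8.
King squares — g7: attacked by Rg8; h7: attacked by Nf6; g8: attacked by Nf6.
White has no legal moves → checkmate.

yes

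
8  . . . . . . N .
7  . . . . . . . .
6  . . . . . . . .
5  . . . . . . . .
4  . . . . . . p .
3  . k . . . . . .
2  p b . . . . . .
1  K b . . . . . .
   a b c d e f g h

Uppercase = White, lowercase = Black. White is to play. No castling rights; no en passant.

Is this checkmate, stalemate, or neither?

White to move; white king on a1.
In check: yes, from the black bishop on b2.
King squares — b1: attacked by Pa2; a2: attacked by Bb1; b2: attacked by Kb3.
Legal moves for White: none.
In check with no legal moves → checkmate.

checkmate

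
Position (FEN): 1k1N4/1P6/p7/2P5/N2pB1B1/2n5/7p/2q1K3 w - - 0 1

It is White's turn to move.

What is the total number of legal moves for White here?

White to move; king on e1.
In check: yes, from the black queen on c1.
Legal moves: Kf2, Bd1.
Count: 2.

2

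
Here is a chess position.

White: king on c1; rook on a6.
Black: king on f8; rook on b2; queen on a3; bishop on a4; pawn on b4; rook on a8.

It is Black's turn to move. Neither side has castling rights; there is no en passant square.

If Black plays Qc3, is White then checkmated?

yes

After Qc3: white king on c1; in check: yes, from the black queen on c3.
King squares — b1: attacked by Rb2; d1: attacked by Ba4; b2: attacked by Qc3; c2: attacked by Rb2; d2: attacked by Rb2.
White has no legal moves → checkmate.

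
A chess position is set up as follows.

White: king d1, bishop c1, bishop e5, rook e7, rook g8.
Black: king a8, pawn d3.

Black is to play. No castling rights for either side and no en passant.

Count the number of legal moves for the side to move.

Black to move; king on a8.
In check: yes, from the white rook on g8.
Legal moves: none.
Count: 0.

0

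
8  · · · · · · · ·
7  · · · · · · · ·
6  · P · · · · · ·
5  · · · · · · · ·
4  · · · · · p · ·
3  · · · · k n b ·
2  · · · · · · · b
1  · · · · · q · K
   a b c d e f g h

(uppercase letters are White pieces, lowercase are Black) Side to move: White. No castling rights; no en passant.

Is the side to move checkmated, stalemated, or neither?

checkmate

White to move; white king on h1.
In check: yes, from the black queen on f1.
King squares — g1: attacked by Qf1; g2: attacked by Qf1; h2: attacked by Nf3.
Legal moves for White: none.
In check with no legal moves → checkmate.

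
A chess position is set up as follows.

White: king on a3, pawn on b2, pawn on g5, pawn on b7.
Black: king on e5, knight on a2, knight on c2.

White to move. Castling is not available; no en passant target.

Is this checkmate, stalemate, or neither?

White to move; white king on a3.
In check: yes, from the black knight on c2.
Legal moves for White: Ka4, Kb3, Kxa2.
White is in check but has 3 legal moves → neither.

neither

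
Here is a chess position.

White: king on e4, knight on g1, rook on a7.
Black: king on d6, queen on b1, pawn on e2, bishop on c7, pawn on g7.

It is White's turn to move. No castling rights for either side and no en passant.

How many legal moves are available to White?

White to move; king on e4.
In check: yes, from the black queen on b1.
Legal moves: Kf4, Kd4, Kf3, Ke3.
Count: 4.

4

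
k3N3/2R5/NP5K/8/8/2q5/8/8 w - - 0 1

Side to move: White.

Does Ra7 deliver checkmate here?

After Ra7: black king on a8; in check: yes, from the white rook on a7.
King squares — a7: attacked by Pb6; b7: attacked by Ra7; b8: attacked by Na6.
Black has no legal moves → checkmate.

yes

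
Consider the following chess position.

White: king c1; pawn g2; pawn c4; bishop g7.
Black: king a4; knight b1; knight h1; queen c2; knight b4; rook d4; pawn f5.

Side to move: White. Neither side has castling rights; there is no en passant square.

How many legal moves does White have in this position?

0

White to move; king on c1.
In check: yes, from the black queen on c2.
Legal moves: none.
Count: 0.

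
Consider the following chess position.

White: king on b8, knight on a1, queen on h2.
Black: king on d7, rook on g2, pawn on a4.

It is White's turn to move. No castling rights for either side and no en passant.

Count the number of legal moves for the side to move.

19

White to move; king on b8.
In check: no.
Legal moves: Ka8, Kb7, Ka7, Qh8, Qh7+, Qc7+, Qh6, Qd6+, Qh5, Qe5, Qh4, Qf4, Qh3+, Qg3, Qxg2, Qh1, Qg1, Nb3, Nc2.
Count: 19.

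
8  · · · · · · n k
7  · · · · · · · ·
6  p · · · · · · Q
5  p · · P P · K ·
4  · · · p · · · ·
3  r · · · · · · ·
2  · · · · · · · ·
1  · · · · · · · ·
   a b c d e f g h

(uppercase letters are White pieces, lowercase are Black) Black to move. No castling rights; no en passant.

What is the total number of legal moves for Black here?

Black to move; king on h8.
In check: yes, from the white queen on h6.
Legal moves: Nxh6.
Count: 1.

1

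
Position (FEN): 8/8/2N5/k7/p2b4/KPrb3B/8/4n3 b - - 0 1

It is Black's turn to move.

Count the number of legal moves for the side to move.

Black to move; king on a5.
In check: yes, from the white knight on c6.
Legal moves: Kb6, Ka6, Kb5, Rxc6.
Count: 4.

4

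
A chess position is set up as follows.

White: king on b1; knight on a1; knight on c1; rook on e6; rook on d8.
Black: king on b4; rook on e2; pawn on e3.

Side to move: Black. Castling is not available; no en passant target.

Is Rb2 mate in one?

no

After Rb2: white king on b1; in check: yes, from the black rook on b2.
White has 1 legal reply: Kxb2.
In check but a legal move exists → not checkmate.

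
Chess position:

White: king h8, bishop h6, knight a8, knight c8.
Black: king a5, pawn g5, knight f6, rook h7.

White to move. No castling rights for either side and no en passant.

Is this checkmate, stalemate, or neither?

White to move; white king on h8.
In check: yes, from the black rook on h7.
King squares — g7: attacked by Rh7; h7: attacked by Nf6; g8: attacked by Nf6.
Legal moves for White: none.
In check with no legal moves → checkmate.

checkmate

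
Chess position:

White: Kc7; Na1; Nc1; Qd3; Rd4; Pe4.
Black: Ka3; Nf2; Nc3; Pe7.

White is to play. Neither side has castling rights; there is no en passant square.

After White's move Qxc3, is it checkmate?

yes

After Qxc3: black king on a3; in check: yes, from the white queen on c3.
King squares — a2: attacked by Nc1; b2: attacked by Qc3; b3: attacked by Na1; a4: attacked by Rd4; b4: attacked by Qc3.
Black has no legal moves → checkmate.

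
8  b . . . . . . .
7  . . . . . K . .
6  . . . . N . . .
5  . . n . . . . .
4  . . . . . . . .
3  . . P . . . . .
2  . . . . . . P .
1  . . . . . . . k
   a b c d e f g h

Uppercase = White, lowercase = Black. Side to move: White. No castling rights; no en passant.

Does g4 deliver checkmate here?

After g4: black king on h1; in check: no.
Black is not in check, so this cannot be checkmate.

no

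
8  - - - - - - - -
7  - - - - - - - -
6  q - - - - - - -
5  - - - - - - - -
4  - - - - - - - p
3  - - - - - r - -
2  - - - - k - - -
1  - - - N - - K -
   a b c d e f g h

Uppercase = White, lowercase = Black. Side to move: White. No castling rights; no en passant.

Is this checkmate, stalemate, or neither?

neither

White to move; white king on g1.
In check: no.
Legal moves for White: Kh2, Kg2, Kh1, Ne3, Nc3+, Nf2, Nb2.
White has 7 legal moves and is not in check → neither.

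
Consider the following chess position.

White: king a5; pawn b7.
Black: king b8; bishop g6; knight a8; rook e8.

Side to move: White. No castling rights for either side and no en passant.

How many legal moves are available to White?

White to move; king on a5.
In check: no.
Legal moves: Ka6, Kb5, Kb4, Ka4, bxa8=Q+, bxa8=R+, bxa8=B, bxa8=N.
Count: 8.

8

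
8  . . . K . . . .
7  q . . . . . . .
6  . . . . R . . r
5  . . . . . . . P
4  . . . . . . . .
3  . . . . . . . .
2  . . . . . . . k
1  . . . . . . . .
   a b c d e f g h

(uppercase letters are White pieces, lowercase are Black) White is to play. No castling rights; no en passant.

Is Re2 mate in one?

After Re2: black king on h2; in check: yes, from the white rook on e2.
Black has 5 legal replies: Kh3, Kg3, Kh1, Kg1, Qf2.
In check but a legal move exists → not checkmate.

no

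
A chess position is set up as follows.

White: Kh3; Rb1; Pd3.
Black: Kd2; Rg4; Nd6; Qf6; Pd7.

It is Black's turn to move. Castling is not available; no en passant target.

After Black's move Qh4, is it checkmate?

yes

After Qh4: white king on h3; in check: yes, from the black queen on h4.
King squares — g2: attacked by Rg4; h2: attacked by Qh4; g3: attacked by Rg4; g4: attacked by Qh4; h4: attacked by Rg4.
White has no legal moves → checkmate.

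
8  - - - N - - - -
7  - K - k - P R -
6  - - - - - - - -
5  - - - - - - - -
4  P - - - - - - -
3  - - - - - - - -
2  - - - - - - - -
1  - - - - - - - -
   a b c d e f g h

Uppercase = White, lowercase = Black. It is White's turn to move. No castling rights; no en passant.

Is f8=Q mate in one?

yes

After f8=Q: black king on d7; in check: yes, from the white rook on g7.
King squares — c6: attacked by Kb7; d6: attacked by Qf8; e6: attacked by Nd8; c7: attacked by Kb7; e7: attacked by Rg7; c8: attacked by Kb7; d8: attacked by Qf8; e8: attacked by Qf8.
Black has no legal moves → checkmate.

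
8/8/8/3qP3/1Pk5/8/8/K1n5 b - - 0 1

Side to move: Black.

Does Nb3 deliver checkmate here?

After Nb3: white king on a1; in check: yes, from the black knight on b3.
White has 3 legal replies: Kb2, Ka2, Kb1.
In check but a legal move exists → not checkmate.

no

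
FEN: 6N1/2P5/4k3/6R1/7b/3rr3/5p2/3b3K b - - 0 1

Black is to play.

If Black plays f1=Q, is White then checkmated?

After f1=Q: white king on h1; in check: yes, from the black queen on f1.
White has 2 legal replies: Kh2, Rg1.
In check but a legal move exists → not checkmate.

no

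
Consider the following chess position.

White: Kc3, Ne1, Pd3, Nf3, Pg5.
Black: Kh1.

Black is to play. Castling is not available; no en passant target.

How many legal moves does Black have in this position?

0

Black to move; king on h1.
In check: no.
Legal moves: none.
Count: 0.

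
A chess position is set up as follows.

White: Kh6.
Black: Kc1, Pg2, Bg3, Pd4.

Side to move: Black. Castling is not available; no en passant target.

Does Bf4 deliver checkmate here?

no

After Bf4: white king on h6; in check: yes, from the black bishop on f4.
White has 4 legal replies: Kh7, Kg7, Kg6, Kh5.
In check but a legal move exists → not checkmate.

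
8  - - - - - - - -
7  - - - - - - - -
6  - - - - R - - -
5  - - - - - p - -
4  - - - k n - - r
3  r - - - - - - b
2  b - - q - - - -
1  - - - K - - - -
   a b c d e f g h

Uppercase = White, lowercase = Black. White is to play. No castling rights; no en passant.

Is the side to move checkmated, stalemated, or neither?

checkmate

White to move; white king on d1.
In check: yes, from the black queen on d2.
King squares — c1: attacked by Qd2; e1: attacked by Qd2; c2: attacked by Qd2; d2: attacked by Ne4; e2: attacked by Qd2.
Legal moves for White: none.
In check with no legal moves → checkmate.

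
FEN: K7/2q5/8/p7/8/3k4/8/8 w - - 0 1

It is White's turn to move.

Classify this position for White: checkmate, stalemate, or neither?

White to move; white king on a8.
In check: no.
King squares — a7: attacked by Qc7; b7: attacked by Qc7; b8: attacked by Qc7.
Legal moves for White: none.
Not in check and no legal moves → stalemate.

stalemate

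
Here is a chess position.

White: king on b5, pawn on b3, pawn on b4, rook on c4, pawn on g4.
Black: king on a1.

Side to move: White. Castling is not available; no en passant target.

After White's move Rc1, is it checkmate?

After Rc1: black king on a1; in check: yes, from the white rook on c1.
Black has 2 legal replies: Kb2, Ka2.
In check but a legal move exists → not checkmate.

no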